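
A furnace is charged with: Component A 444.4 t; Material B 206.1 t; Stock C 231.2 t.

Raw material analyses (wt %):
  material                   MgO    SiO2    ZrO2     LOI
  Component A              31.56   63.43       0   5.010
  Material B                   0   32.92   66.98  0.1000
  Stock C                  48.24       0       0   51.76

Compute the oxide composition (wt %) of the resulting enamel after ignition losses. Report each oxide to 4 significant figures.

Glass mass = 739.6 t (batch 881.7 − LOI 142.1).
Composition: MgO 34.05%, SiO2 47.29%, ZrO2 18.67%

Full float precision is carried in all steps; the intermediate values appear rounded off to 4 significant figures at each printed step; every reported number is rounded exactly once. The derived quantities (the totals, LOI, the yield, glass mass, the three compositions) are carried from the batch weights at 739.6 t of glass at exact precision, as they appear in either problem or answer.
Oxide masses out of the charge:
  MgO: 444.4·0.3156 + 231.2·0.4824 = 251.8 t
  SiO2: 444.4·0.6343 + 206.1·0.3292 = 349.7 t
  ZrO2: 206.1·0.6698 = 138.0 t
LOI: 444.4·0.05010 + 206.1·0.001000 + 231.2·0.5176 = 142.1 t
batch − LOI leaves glass = 881.7 − 142.1 = 739.6 t (matching Σ of the oxides)
each oxide over glass, ×100, is wt %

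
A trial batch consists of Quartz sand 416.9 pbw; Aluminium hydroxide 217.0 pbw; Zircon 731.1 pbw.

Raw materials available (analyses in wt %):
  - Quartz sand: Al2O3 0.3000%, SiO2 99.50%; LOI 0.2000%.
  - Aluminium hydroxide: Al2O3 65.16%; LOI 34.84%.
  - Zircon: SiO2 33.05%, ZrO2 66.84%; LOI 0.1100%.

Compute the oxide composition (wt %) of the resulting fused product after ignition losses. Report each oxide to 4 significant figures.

Glass mass = 1288 pbw (batch 1365 − LOI 77.24).
Composition: Al2O3 11.08%, SiO2 50.98%, ZrO2 37.95%

Full precision is held through the solve. In-progress results are displayed, rounded to 4 significant figures, as written; every reported value takes a single rounding. All derived quantities, including ignition loss, totals, the three compositions, glass mass, the yield, are re-derived from the weighed amounts on 1288 pbw of glass at full precision precisely as stated by problem or answer.
Mass of each oxide from the mix:
  Al2O3: 416.9·0.003000 + 217.0·0.6516 = 142.6 pbw
  SiO2: 416.9·0.9950 + 731.1·0.3305 = 656.4 pbw
  ZrO2: 731.1·0.6684 = 488.7 pbw
LOI: 416.9·0.002000 + 217.0·0.3484 + 731.1·0.001100 = 77.24 pbw
Resulting glass, batch − LOI: 1365 − 77.24 = 1288 pbw (matching Σ of the oxides)
percent share: oxide ÷ glass, ×100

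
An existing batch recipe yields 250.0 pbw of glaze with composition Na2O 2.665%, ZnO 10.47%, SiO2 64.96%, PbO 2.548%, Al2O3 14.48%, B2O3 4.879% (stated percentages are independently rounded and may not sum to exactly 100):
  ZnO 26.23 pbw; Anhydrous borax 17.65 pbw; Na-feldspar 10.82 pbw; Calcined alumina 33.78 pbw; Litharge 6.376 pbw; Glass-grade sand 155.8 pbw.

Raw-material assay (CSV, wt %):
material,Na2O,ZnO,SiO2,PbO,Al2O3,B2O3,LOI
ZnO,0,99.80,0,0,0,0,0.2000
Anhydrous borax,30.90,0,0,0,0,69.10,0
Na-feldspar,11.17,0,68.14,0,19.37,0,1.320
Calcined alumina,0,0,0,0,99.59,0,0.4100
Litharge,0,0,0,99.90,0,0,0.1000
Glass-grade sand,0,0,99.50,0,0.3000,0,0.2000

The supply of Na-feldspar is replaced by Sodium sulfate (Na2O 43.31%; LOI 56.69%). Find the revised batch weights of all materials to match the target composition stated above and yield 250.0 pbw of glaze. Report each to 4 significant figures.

Revised batch per 250.0 pbw glaze:
  ZnO: 26.23 pbw
  Anhydrous borax: 17.65 pbw
  Sodium sulfate: 2.789 pbw
  Calcined alumina: 35.86 pbw
  Litharge: 6.376 pbw
  Glass-grade sand: 163.2 pbw
Total batch = 252.1 pbw; LOI loss = 2.113 pbw

The intermediate values are rounded off to 4 significant figures when quoted. All internal work maintains exact precision in every operation — every reported number includes exactly one rounding; the derived quantities (net glass mass, ignition loss, six oxide percentages, the totals, yield) are recomputed in exact precision starting from the weights per 250.0 pbw of glass precisely as stated by problem or answer.
Target oxide masses per 250.0 pbw glaze:
  Na2O: 2.665% × 250.0 = 6.662 pbw
  ZnO: 10.47% × 250.0 = 26.18 pbw
  SiO2: 64.96% × 250.0 = 162.4 pbw
  PbO: 2.548% × 250.0 = 6.370 pbw
  Al2O3: 14.48% × 250.0 = 36.20 pbw
  B2O3: 4.879% × 250.0 = 12.20 pbw
A balance pass over the oxides, working from each reported weight, against the basis in use (delivered sums recover each target net of answer rounding effects):
  Na2O: 17.65·0.3090 + 2.789·0.4331 = 6.662 pbw (target 6.662 pbw)
  ZnO: 26.23·0.9980 = 26.18 pbw (target 26.18 pbw)
  SiO2: 163.2·0.9950 = 162.4 pbw (target 162.4 pbw)
  PbO: 6.376·0.9990 = 6.370 pbw (target 6.370 pbw)
  Al2O3: 35.86·0.9959 + 163.2·0.003000 = 36.20 pbw (target 36.20 pbw)
  B2O3: 17.65·0.6910 = 12.20 pbw (target 12.20 pbw)
Glass mass check: the batch minus its LOI: 250.0 pbw (the Σ of target masses is 250.0 pbw; versus the stated basis of 250.0 pbw — gaps are rounding artifacts).
Whole-batch sum: Σ batch = 252.1 pbw; ignition loss, Σ(batch × LOI) = 2.113 pbw; glass ÷ batch gives a yield of 99.16%.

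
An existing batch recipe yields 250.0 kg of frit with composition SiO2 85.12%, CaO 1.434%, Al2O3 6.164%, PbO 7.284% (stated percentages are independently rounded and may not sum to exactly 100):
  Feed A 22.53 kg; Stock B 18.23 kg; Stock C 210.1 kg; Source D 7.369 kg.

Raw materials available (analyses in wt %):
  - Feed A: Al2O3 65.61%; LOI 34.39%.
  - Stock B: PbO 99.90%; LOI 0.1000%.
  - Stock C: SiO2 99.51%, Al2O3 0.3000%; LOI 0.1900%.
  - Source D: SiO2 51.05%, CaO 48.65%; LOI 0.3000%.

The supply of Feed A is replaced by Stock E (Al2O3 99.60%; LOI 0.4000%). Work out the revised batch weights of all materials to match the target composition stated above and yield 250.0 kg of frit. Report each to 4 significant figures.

Revised batch per 250.0 kg frit:
  Stock E: 14.84 kg
  Stock B: 18.23 kg
  Stock C: 210.1 kg
  Source D: 7.369 kg
Total batch = 250.5 kg; LOI loss = 0.4989 kg

Working values are shown, rounded to four significant figures, on the page — all arithmetic holds full float precision throughout. A single rounding yields each reported number — derived quantities, which include yield, glass mass, LOI, totals, four oxide percentages, are carried at full float precision, as they appear in the question or the answer, starting from the weights per 250.0 kg of glass.
Target masses of each oxide per 250.0 kg frit:
  SiO2: 85.12% × 250.0 = 212.8 kg
  CaO: 1.434% × 250.0 = 3.585 kg
  Al2O3: 6.164% × 250.0 = 15.41 kg
  PbO: 7.284% × 250.0 = 18.21 kg
Mass-balance tally per oxide using the reported weights, for the quoted basis mass (oxide sums agree with the targets inside rounding margins):
  SiO2: 210.1·0.9951 + 7.369·0.5105 = 212.8 kg (target 212.8 kg)
  CaO: 7.369·0.4865 = 3.585 kg (target 3.585 kg)
  Al2O3: 14.84·0.9960 + 210.1·0.003000 = 15.41 kg (target 15.41 kg)
  PbO: 18.23·0.9990 = 18.21 kg (target 18.21 kg)
Glass-mass closure: net batch after ignition = 250.0 kg (the Σ of target masses is 250.0 kg; with the basis standing at 250.0 kg — gaps are rounding artifacts).
Total batch = Σ batch = 250.5 kg; ignition loss, Σ(batch × LOI) = 0.4989 kg; yield, glass over the total, = 99.80%.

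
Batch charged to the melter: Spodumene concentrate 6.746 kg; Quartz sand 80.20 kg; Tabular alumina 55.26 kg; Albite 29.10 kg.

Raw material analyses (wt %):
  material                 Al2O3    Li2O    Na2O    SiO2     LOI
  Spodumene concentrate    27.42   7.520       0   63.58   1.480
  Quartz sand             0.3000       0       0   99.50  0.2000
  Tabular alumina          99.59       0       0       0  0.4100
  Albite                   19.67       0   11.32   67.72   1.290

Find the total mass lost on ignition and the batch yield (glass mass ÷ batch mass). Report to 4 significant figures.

The whole derivation maintains exact precision at every stage. Values along the way are displayed (rounded to four significant figures) across the worked steps — each reported result carries a single rounding; the derived quantities, including four oxide percentages, ignition loss, the yield, glass mass, totals, are carried using the weight values for 170.4 kg of glass at full precision, exactly as shown in question or answer.
Material-by-material LOI:
  Spodumene concentrate: 6.746 × 0.01480 = 0.09984 kg
  Quartz sand: 80.20 × 0.002000 = 0.1604 kg
  Tabular alumina: 55.26 × 0.004100 = 0.2266 kg
  Albite: 29.10 × 0.01290 = 0.3754 kg
Total LOI = 0.8622 kg
Glass = batch − LOI = 171.3 − 0.8622 = 170.4 kg

LOI loss = 0.8622 kg; glass = 170.4 kg; yield = 99.50%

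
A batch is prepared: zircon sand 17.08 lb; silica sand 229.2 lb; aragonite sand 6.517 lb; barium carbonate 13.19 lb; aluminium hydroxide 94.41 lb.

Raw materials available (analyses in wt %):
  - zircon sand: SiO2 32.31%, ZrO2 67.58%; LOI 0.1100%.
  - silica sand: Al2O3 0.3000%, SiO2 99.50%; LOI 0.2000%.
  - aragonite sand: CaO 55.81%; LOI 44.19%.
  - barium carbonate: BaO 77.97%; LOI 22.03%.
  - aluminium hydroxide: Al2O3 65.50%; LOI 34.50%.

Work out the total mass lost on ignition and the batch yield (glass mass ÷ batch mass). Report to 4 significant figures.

Each numeric step keeps full float precision from start to finish. Values along the way appear (rounded to 4 significant figures) at each printed step. Each reported result is rounded a single time. Derived quantities are carried using the weight values per 321.6 lb of glass at exact precision (LOI, the five compositions, the totals, net glass mass, the yield), exactly as printed in the problem or answer text.
Material-by-material LOI:
  zircon sand: 17.08 × 0.001100 = 0.01879 lb
  silica sand: 229.2 × 0.002000 = 0.4584 lb
  aragonite sand: 6.517 × 0.4419 = 2.880 lb
  barium carbonate: 13.19 × 0.2203 = 2.906 lb
  aluminium hydroxide: 94.41 × 0.3450 = 32.57 lb
Total LOI = 38.83 lb
Glass = batch − LOI = 360.4 − 38.83 = 321.6 lb

LOI loss = 38.83 lb; glass = 321.6 lb; yield = 89.22%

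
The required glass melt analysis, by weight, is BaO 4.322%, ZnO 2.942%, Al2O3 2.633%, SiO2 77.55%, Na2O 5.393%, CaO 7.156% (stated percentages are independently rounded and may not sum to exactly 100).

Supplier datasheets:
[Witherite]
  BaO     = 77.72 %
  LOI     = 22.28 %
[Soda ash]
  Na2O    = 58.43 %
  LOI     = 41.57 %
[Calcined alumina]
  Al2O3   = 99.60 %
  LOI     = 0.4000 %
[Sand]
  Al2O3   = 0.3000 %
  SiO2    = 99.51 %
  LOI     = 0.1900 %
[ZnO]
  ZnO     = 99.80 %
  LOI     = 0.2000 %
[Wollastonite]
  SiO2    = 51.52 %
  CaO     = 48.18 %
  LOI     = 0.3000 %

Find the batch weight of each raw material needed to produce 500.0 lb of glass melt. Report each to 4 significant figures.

Batch per 500.0 lb glass melt:
  Witherite: 27.80 lb
  Soda ash: 46.15 lb
  Calcined alumina: 12.16 lb
  Sand: 351.2 lb
  ZnO: 14.74 lb
  Wollastonite: 74.26 lb
Total batch = 526.3 lb; LOI loss = 26.35 lb; yield = 94.99%

Working values appear rounded to four significant digits; each numeric step runs at full precision all the way through; each reported number undergoes a single rounding — all derived quantities are re-derived from the batch weights per 500.0 lb of glass at exact precision (the yield, the six compositions, the totals, net glass mass, LOI), as quoted within the problem or answer text.
The oxide mass targets at 500.0 lb glass melt:
  BaO: 4.322% × 500.0 = 21.61 lb
  ZnO: 2.942% × 500.0 = 14.71 lb
  Al2O3: 2.633% × 500.0 = 13.16 lb
  SiO2: 77.55% × 500.0 = 387.8 lb
  Na2O: 5.393% × 500.0 = 26.96 lb
  CaO: 7.156% × 500.0 = 35.78 lb
A balance pass over the oxides, per the reported batch figures, relative to the basis at hand (target by target, the sums agree inside rounding margins):
  BaO: 27.80·0.7772 = 21.61 lb (target 21.61 lb)
  ZnO: 14.74·0.9980 = 14.71 lb (target 14.71 lb)
  Al2O3: 12.16·0.9960 + 351.2·0.003000 = 13.16 lb (target 13.16 lb)
  SiO2: 351.2·0.9951 + 74.26·0.5152 = 387.7 lb (target 387.8 lb)
  Na2O: 46.15·0.5843 = 26.97 lb (target 26.96 lb)
  CaO: 74.26·0.4818 = 35.78 lb (target 35.78 lb)
Mass balance on the glass: total charge less LOI = 500.0 lb (oxide target masses add up to 500.0 lb; stated basis 500.0 lb — gaps are rounding artifacts).
Total batch = Σ batch = 526.3 lb; LOI loss = Σ batch·LOI = 26.35 lb; as yield: glass ÷ batch → 94.99%.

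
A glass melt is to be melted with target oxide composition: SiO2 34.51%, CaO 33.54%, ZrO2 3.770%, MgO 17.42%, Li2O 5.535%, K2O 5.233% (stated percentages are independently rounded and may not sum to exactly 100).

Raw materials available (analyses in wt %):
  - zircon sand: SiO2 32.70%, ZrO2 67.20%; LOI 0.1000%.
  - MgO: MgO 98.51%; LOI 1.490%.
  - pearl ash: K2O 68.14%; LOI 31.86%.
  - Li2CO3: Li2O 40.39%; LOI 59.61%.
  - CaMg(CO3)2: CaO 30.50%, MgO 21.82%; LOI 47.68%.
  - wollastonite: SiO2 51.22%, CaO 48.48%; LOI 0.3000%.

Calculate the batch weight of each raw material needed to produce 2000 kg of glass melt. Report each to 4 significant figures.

Batch per 2000 kg glass melt:
  zircon sand: 112.2 kg
  MgO: 315.7 kg
  pearl ash: 153.6 kg
  Li2CO3: 274.1 kg
  CaMg(CO3)2: 171.3 kg
  wollastonite: 1276 kg
Total batch = 2303 kg; LOI loss = 302.6 kg; yield = 86.86%

In-progress results are displayed, with 4-significant-digit rounding, on the page; all arithmetic runs at full precision through the solve; a single rounding finalizes each reported number; all derived quantities (the yield, LOI, totals, the six compositions, glass mass) are computed starting from the weights on 2000 kg of glass in full precision as given in the question or the answer.
Oxide-by-oxide targets in 2000 kg glass melt:
  SiO2: 34.51% × 2000 = 690.2 kg
  CaO: 33.54% × 2000 = 670.8 kg
  ZrO2: 3.770% × 2000 = 75.40 kg
  MgO: 17.42% × 2000 = 348.4 kg
  Li2O: 5.535% × 2000 = 110.7 kg
  K2O: 5.233% × 2000 = 104.7 kg
Per-oxide balance check on the weights just shown, at the basis given (oxide sums agree with the targets once rounding is allowed for):
  SiO2: 112.2·0.3270 + 1276·0.5122 = 690.3 kg (target 690.2 kg)
  CaO: 171.3·0.3050 + 1276·0.4848 = 670.9 kg (target 670.8 kg)
  ZrO2: 112.2·0.6720 = 75.40 kg (target 75.40 kg)
  MgO: 315.7·0.9851 + 171.3·0.2182 = 348.4 kg (target 348.4 kg)
  Li2O: 274.1·0.4039 = 110.7 kg (target 110.7 kg)
  K2O: 153.6·0.6814 = 104.7 kg (target 104.7 kg)
Mass balance on the glass: the batch minus its LOI: 2000 kg (per-oxide target masses sum to 2000 kg; the stated basis being 2000 kg — differing by rounding only).
Batch total: Σ batch = 2303 kg; LOI loss = Σ batch·LOI = 302.6 kg; as yield: glass ÷ batch → 86.86%.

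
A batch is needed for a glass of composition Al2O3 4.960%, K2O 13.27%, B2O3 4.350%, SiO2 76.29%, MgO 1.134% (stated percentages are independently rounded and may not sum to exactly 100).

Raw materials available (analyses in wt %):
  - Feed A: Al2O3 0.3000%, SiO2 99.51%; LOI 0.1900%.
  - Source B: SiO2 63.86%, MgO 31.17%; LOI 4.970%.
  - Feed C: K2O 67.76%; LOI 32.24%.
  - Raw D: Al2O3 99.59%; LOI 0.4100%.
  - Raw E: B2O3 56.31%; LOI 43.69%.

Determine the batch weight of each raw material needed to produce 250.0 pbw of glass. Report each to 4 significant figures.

Batch per 250.0 pbw glass:
  Feed A: 185.8 pbw
  Source B: 9.095 pbw
  Feed C: 48.96 pbw
  Raw D: 11.89 pbw
  Raw E: 19.31 pbw
Total batch = 275.1 pbw; LOI loss = 25.08 pbw; yield = 90.88%

Rounding to four significant figures applies to each in-between result as printed. Full float precision is maintained at all times; every reported value takes a single rounding — derived quantities are recomputed in exact precision (the yield, glass mass, the five compositions, totals, ignition loss) from the batch weights on 250.0 pbw of glass, exactly as shown in question or answer.
Oxide mass targets, per 250.0 pbw glass:
  Al2O3: 4.960% × 250.0 = 12.40 pbw
  K2O: 13.27% × 250.0 = 33.17 pbw
  B2O3: 4.350% × 250.0 = 10.88 pbw
  SiO2: 76.29% × 250.0 = 190.7 pbw
  MgO: 1.134% × 250.0 = 2.835 pbw
Balance tally, oxide-wise, given the weights on record, under the basis named above (every target is met by its sum inside rounding margins):
  Al2O3: 185.8·0.003000 + 11.89·0.9959 = 12.40 pbw (target 12.40 pbw)
  K2O: 48.96·0.6776 = 33.18 pbw (target 33.17 pbw)
  B2O3: 19.31·0.5631 = 10.87 pbw (target 10.88 pbw)
  SiO2: 185.8·0.9951 + 9.095·0.6386 = 190.7 pbw (target 190.7 pbw)
  MgO: 9.095·0.3117 = 2.835 pbw (target 2.835 pbw)
Consistency of the glass mass: the batch minus its LOI: 250.0 pbw (oxide target masses add up to 250.0 pbw; the stated basis being 250.0 pbw — a pure rounding effect).
Adding the batch up: Σ batch = 275.1 pbw; loss to ignition Σ batch·LOI = 25.08 pbw; glass ÷ batch gives a yield of 90.88%.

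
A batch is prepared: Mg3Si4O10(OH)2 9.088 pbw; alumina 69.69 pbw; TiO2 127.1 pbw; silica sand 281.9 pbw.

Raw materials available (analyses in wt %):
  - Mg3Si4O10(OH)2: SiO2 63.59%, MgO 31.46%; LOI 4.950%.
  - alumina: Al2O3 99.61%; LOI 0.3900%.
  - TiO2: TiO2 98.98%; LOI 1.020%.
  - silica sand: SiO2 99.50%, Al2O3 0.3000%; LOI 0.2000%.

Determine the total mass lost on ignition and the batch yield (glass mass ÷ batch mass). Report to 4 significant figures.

LOI loss = 2.582 pbw; glass = 485.2 pbw; yield = 99.47%

Exact precision is held from start to finish; working values appear with 4-significant-digit rounding when written out. Every reported value takes just one rounding. All derived quantities (the totals, LOI, four oxide percentages, the yield, glass mass) are rebuilt using the weight values on 485.2 pbw of glass at full float precision as written in the question or the answer.
Per-material ignition loss:
  Mg3Si4O10(OH)2: 9.088 × 0.04950 = 0.4499 pbw
  alumina: 69.69 × 0.003900 = 0.2718 pbw
  TiO2: 127.1 × 0.01020 = 1.296 pbw
  silica sand: 281.9 × 0.002000 = 0.5638 pbw
Total LOI = 2.582 pbw
Glass = batch − LOI = 487.8 − 2.582 = 485.2 pbw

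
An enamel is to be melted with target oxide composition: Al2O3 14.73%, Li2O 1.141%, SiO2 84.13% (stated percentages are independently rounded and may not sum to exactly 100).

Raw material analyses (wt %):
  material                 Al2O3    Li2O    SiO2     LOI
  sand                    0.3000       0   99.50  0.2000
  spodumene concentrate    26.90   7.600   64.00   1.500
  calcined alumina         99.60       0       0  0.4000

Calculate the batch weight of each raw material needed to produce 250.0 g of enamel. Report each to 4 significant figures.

All arithmetic keeps full precision end to end — rounding to four significant figures extends to each in-between result as printed. A single rounding produces each reported result — all derived quantities are carried using the weight values at 250.0 g of glass at full precision (the totals, glass mass, the three compositions, yield, LOI), precisely as stated by either problem or answer.
Oxide-by-oxide targets in 250.0 g enamel:
  Al2O3: 14.73% × 250.0 = 36.83 g
  Li2O: 1.141% × 250.0 = 2.852 g
  SiO2: 84.13% × 250.0 = 210.3 g
Verifying the oxide balance from the weights as reported, on the stated basis (oxide sums agree with the targets modulo rounding of the values):
  Al2O3: 187.2·0.003000 + 37.53·0.2690 + 26.27·0.9960 = 36.82 g (target 36.83 g)
  Li2O: 37.53·0.07600 = 2.852 g (target 2.852 g)
  SiO2: 187.2·0.9950 + 37.53·0.6400 = 210.3 g (target 210.3 g)
Glass-mass sanity pass: net batch after ignition = 250.0 g (the targets, summed, come to 250.0 g; with the basis standing at 250.0 g — any gap is answer rounding).
Whole-batch sum: Σ batch = 251.0 g; ignition loss, Σ(batch × LOI) = 1.042 g; the yield ratio, glass ÷ batch: 99.58%.

Batch per 250.0 g enamel:
  sand: 187.2 g
  spodumene concentrate: 37.53 g
  calcined alumina: 26.27 g
Total batch = 251.0 g; LOI loss = 1.042 g; yield = 99.58%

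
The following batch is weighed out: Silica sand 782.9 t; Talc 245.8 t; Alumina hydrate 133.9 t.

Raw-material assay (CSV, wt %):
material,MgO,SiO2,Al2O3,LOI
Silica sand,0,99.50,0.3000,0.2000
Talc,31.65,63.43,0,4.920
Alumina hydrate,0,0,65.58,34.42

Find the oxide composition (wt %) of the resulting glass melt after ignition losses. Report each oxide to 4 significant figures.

Glass mass = 1103 t (batch 1163 − LOI 59.75).
Composition: MgO 7.054%, SiO2 84.77%, Al2O3 8.175%

Every computation holds exact precision all the way through. The intermediate values are printed rounded off to 4 significant figures in the printout; exactly one rounding goes into every reported result — derived quantities, including the yield, net glass mass, LOI, the totals, the three compositions, are carried from the weighed amounts for 1103 t of glass at full float precision as given in the problem or answer text.
Oxide-by-oxide delivered mass:
  MgO: 245.8·0.3165 = 77.80 t
  SiO2: 782.9·0.9950 + 245.8·0.6343 = 934.9 t
  Al2O3: 782.9·0.003000 + 133.9·0.6558 = 90.16 t
LOI: 782.9·0.002000 + 245.8·0.04920 + 133.9·0.3442 = 59.75 t
Resulting glass, batch − LOI: 1163 − 59.75 = 1103 t (= the summed oxide contributions)
wt %: oxide over glass, times 100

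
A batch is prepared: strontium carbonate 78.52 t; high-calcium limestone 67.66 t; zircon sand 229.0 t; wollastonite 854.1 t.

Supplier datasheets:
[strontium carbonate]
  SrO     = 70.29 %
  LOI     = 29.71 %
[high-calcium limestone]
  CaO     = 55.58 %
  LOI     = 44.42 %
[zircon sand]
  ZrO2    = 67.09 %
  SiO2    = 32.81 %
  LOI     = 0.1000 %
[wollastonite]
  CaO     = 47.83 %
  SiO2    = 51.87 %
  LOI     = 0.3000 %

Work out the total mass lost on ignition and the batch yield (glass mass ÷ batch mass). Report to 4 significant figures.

All internal work maintains exact precision at every stage — working values are displayed rounded to 4 significant figures on the page; each reported value takes just one rounding — all derived quantities (the four compositions, the yield, net glass mass, LOI, totals) are carried from the weighed amounts at 1173 t of glass in exact precision, as given in the question or the answer.
Per-material ignition loss:
  strontium carbonate: 78.52 × 0.2971 = 23.33 t
  high-calcium limestone: 67.66 × 0.4442 = 30.05 t
  zircon sand: 229.0 × 0.001000 = 0.2290 t
  wollastonite: 854.1 × 0.003000 = 2.562 t
Total LOI = 56.17 t
Glass = batch − LOI = 1229 − 56.17 = 1173 t

LOI loss = 56.17 t; glass = 1173 t; yield = 95.43%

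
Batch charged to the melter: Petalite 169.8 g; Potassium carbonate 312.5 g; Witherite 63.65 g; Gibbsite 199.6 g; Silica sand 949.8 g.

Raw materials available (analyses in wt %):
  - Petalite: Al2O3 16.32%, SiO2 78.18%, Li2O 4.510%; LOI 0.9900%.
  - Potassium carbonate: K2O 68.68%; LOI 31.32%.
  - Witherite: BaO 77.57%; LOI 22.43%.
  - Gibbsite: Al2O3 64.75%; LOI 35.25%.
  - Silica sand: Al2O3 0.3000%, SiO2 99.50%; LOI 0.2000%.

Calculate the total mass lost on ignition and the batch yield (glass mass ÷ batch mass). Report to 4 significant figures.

Mid-chain values are printed, rounded to 4 significant digits, alongside each step — each numeric step holds exact precision at all times — a single rounding finalizes each reported figure — derived quantities, which include five oxide percentages, the yield, net glass mass, ignition loss, totals, are recomputed at full float precision, as quoted within the problem or answer text, from the weighed amounts on 1509 g of glass.
Per-material ignition loss:
  Petalite: 169.8 × 0.009900 = 1.681 g
  Potassium carbonate: 312.5 × 0.3132 = 97.88 g
  Witherite: 63.65 × 0.2243 = 14.28 g
  Gibbsite: 199.6 × 0.3525 = 70.36 g
  Silica sand: 949.8 × 0.002000 = 1.900 g
Total LOI = 186.1 g
Glass = batch − LOI = 1695 − 186.1 = 1509 g

LOI loss = 186.1 g; glass = 1509 g; yield = 89.02%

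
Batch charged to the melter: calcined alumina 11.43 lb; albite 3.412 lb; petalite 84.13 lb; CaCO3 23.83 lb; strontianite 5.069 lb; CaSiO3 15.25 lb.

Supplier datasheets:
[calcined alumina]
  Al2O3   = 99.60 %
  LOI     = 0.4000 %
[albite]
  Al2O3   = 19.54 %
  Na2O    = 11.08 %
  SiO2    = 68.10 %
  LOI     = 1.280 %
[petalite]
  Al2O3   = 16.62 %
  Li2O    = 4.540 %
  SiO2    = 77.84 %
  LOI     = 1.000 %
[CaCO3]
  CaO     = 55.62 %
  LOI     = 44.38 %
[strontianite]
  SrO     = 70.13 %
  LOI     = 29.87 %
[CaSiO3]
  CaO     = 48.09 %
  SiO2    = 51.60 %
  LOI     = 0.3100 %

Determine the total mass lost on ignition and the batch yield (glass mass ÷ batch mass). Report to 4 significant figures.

Exact precision is held all the way through; working values are printed, with 4-significant-digit rounding, within the worked lines — every reported value takes a single rounding; derived quantities, which include the yield, LOI, six oxide percentages, the totals, glass mass, are rebuilt in exact precision, as given in either problem or answer, from the batch weights on 130.1 lb of glass.
LOI of each material in turn:
  calcined alumina: 11.43 × 0.004000 = 0.04572 lb
  albite: 3.412 × 0.01280 = 0.04367 lb
  petalite: 84.13 × 0.01000 = 0.8413 lb
  CaCO3: 23.83 × 0.4438 = 10.58 lb
  strontianite: 5.069 × 0.2987 = 1.514 lb
  CaSiO3: 15.25 × 0.003100 = 0.04727 lb
Total LOI = 13.07 lb
Glass = batch − LOI = 143.1 − 13.07 = 130.1 lb

LOI loss = 13.07 lb; glass = 130.1 lb; yield = 90.87%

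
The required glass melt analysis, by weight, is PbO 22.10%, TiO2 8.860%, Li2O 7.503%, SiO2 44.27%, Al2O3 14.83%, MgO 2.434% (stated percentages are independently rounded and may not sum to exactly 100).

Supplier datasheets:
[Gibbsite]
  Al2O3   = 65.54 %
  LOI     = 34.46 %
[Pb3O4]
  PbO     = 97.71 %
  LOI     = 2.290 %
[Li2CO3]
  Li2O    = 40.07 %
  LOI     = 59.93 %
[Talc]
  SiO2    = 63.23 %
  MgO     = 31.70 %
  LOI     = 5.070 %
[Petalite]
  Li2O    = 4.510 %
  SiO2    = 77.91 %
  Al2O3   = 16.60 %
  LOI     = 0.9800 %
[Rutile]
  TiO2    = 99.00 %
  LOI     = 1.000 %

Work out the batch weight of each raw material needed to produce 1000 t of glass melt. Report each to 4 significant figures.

Batch per 1000 t glass melt:
  Gibbsite: 98.14 t
  Pb3O4: 226.2 t
  Li2CO3: 130.3 t
  Talc: 76.78 t
  Petalite: 505.9 t
  Rutile: 89.49 t
Total batch = 1127 t; LOI loss = 126.8 t; yield = 88.74%

The whole derivation maintains full precision from start to finish — rounding to 4 significant digits applies to every working value as shown — exactly one rounding lands on every reported number. The derived quantities (LOI, the six compositions, net glass mass, the yield, the totals) are computed at exact precision from the weighed amounts for 1000 t of glass as written in problem or answer.
Oxide mass targets, per 1000 t glass melt:
  PbO: 22.10% × 1000 = 221.0 t
  TiO2: 8.860% × 1000 = 88.60 t
  Li2O: 7.503% × 1000 = 75.03 t
  SiO2: 44.27% × 1000 = 442.7 t
  Al2O3: 14.83% × 1000 = 148.3 t
  MgO: 2.434% × 1000 = 24.34 t
Balance tally, oxide-wise, with the batch weights as given, at the basis given (summed amounts equal target values exact up to rounding of places):
  PbO: 226.2·0.9771 = 221.0 t (target 221.0 t)
  TiO2: 89.49·0.9900 = 88.60 t (target 88.60 t)
  Li2O: 130.3·0.4007 + 505.9·0.04510 = 75.03 t (target 75.03 t)
  SiO2: 76.78·0.6323 + 505.9·0.7791 = 442.7 t (target 442.7 t)
  Al2O3: 98.14·0.6554 + 505.9·0.1660 = 148.3 t (target 148.3 t)
  MgO: 76.78·0.3170 = 24.34 t (target 24.34 t)
Glass mass check: Σ batch − LOI loss = 1000 t (the Σ of target masses is 1000 t; the stated basis being 1000 t — deltas are rounding alone).
Total batch = Σ batch = 1127 t; LOI loss = Σ batch·LOI = 126.8 t; yield, glass over the total, = 88.74%.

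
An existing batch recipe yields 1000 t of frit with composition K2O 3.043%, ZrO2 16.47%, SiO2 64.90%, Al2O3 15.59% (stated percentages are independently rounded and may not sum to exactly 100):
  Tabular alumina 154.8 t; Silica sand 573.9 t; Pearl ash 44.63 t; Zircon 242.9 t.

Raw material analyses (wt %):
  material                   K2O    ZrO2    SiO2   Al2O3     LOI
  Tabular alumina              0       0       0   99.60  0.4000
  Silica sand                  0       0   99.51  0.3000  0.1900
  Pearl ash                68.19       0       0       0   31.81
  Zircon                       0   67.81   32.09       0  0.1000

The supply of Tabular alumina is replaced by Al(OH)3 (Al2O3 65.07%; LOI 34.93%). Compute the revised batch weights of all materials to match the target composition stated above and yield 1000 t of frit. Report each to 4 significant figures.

Revised batch per 1000 t frit:
  Al(OH)3: 236.9 t
  Silica sand: 573.9 t
  Pearl ash: 44.63 t
  Zircon: 242.9 t
Total batch = 1098 t; LOI loss = 98.28 t

Intermediates are displayed rounded off to 4 significant digits across the worked steps. The whole derivation maintains full precision from first step to last. Each reported value receives exactly one rounding. Derived quantities are carried using the weight values at 1000 t of glass at full float precision (net glass mass, the totals, the four compositions, the yield, LOI), exactly as shown in the problem or the answer.
Oxide mass targets, per 1000 t frit:
  K2O: 3.043% × 1000 = 30.43 t
  ZrO2: 16.47% × 1000 = 164.7 t
  SiO2: 64.90% × 1000 = 649.0 t
  Al2O3: 15.59% × 1000 = 155.9 t
Per-oxide balance check per the reported batch figures, versus the basis set out (sums match the target masses up to rounding of the answer):
  K2O: 44.63·0.6819 = 30.43 t (target 30.43 t)
  ZrO2: 242.9·0.6781 = 164.7 t (target 164.7 t)
  SiO2: 573.9·0.9951 + 242.9·0.3209 = 649.0 t (target 649.0 t)
  Al2O3: 236.9·0.6507 + 573.9·0.003000 = 155.9 t (target 155.9 t)
Glass-mass sanity pass: Σ batch − LOI loss = 1000 t (summing oxide targets gives 1000 t; versus the stated basis of 1000 t — any gap is answer rounding).
Summing the batch: Σ batch = 1098 t; LOI removed, Σ of batch·LOI: 98.28 t; glass ÷ batch gives a yield of 91.05%.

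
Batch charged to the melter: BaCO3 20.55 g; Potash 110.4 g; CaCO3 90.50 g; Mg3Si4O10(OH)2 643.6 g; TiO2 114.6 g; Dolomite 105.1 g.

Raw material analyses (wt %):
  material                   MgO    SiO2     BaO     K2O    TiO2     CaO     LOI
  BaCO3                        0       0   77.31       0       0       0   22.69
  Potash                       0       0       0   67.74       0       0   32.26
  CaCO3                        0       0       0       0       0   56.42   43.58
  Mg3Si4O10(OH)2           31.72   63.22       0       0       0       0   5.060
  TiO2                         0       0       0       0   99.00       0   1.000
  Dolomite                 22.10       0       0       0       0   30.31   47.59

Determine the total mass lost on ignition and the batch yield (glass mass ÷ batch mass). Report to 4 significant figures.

LOI loss = 163.4 g; glass = 921.3 g; yield = 84.93%

Each numeric step carries exact precision at each step — intermediates are shown, rounded to 4 significant figures, in the printout — a single rounding produces every reported result — the derived quantities (totals, the six compositions, the yield, glass mass, ignition loss) are re-derived from the batch weights per 921.3 g of glass in exact precision as written in the problem or the answer.
Per-material ignition loss:
  BaCO3: 20.55 × 0.2269 = 4.663 g
  Potash: 110.4 × 0.3226 = 35.62 g
  CaCO3: 90.50 × 0.4358 = 39.44 g
  Mg3Si4O10(OH)2: 643.6 × 0.05060 = 32.57 g
  TiO2: 114.6 × 0.01000 = 1.146 g
  Dolomite: 105.1 × 0.4759 = 50.02 g
Total LOI = 163.4 g
Glass = batch − LOI = 1085 − 163.4 = 921.3 g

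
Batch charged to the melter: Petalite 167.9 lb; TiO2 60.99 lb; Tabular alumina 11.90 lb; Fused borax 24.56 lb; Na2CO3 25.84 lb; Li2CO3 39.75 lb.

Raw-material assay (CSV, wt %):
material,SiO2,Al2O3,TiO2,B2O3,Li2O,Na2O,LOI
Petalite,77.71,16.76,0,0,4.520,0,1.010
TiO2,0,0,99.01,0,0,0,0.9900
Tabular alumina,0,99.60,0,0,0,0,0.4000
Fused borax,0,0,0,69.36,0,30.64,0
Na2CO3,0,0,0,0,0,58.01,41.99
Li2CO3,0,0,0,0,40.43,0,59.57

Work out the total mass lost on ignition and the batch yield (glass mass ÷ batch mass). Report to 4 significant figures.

LOI loss = 36.88 lb; glass = 294.1 lb; yield = 88.86%

All internal work holds full float precision in all steps. Working values are printed (rounded to four significant digits) between the steps. A single rounding produces every reported value; derived quantities, including yield, totals, the six compositions, ignition loss, net glass mass, are rebuilt from the batch weights per 294.1 lb of glass in exact precision exactly as printed in the problem or the answer.
LOI of each material in turn:
  Petalite: 167.9 × 0.01010 = 1.696 lb
  TiO2: 60.99 × 0.009900 = 0.6038 lb
  Tabular alumina: 11.90 × 0.004000 = 0.04760 lb
  Fused borax: 24.56 × 0 = 0 lb
  Na2CO3: 25.84 × 0.4199 = 10.85 lb
  Li2CO3: 39.75 × 0.5957 = 23.68 lb
Total LOI = 36.88 lb
Glass = batch − LOI = 330.9 − 36.88 = 294.1 lb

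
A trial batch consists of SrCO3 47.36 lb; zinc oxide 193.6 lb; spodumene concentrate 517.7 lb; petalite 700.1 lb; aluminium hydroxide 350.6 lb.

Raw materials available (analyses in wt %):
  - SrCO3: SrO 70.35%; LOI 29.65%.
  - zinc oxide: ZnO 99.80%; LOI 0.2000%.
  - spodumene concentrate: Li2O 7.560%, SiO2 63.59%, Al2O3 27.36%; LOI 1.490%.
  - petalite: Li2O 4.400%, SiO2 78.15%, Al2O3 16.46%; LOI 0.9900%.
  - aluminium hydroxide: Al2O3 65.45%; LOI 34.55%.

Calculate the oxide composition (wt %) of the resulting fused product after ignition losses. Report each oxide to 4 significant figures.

Values along the way appear rounded off to 4 significant digits within the worked lines. All arithmetic holds full float precision through every step — a single rounding yields every reported result; derived quantities, which include the five compositions, LOI, net glass mass, yield, totals, are re-derived at full precision, precisely as stated by the problem or the answer, starting from the weights per 1659 lb of glass.
Per-oxide mass from batch:
  ZnO: 193.6·0.9980 = 193.2 lb
  SrO: 47.36·0.7035 = 33.32 lb
  Li2O: 517.7·0.07560 + 700.1·0.04400 = 69.94 lb
  SiO2: 517.7·0.6359 + 700.1·0.7815 = 876.3 lb
  Al2O3: 517.7·0.2736 + 700.1·0.1646 + 350.6·0.6545 = 486.3 lb
LOI: 47.36·0.2965 + 193.6·0.002000 + 517.7·0.01490 + 700.1·0.009900 + 350.6·0.3455 = 150.2 lb
batch − LOI leaves glass = 1809 − 150.2 = 1659 lb (= the summed oxide contributions)
percent share: oxide ÷ glass, ×100

Glass mass = 1659 lb (batch 1809 − LOI 150.2).
Composition: ZnO 11.65%, SrO 2.008%, Li2O 4.216%, SiO2 52.82%, Al2O3 29.31%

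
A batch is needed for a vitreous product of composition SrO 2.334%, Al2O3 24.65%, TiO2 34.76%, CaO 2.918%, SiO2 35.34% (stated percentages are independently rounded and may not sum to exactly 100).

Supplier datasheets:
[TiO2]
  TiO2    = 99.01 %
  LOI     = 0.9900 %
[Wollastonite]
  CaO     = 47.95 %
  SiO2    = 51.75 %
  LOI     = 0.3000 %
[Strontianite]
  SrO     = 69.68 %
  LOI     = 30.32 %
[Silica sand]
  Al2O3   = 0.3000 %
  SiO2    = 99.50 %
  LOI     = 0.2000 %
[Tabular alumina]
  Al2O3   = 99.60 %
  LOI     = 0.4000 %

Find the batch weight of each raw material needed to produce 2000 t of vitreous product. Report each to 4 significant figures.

Batch per 2000 t vitreous product:
  TiO2: 702.2 t
  Wollastonite: 121.7 t
  Strontianite: 66.99 t
  Silica sand: 647.1 t
  Tabular alumina: 493.0 t
Total batch = 2031 t; LOI loss = 30.89 t; yield = 98.48%

The intermediate values are printed rounded to four significant digits when written out — all internal work maintains exact precision at every stage; exactly one rounding lands on every reported number; the derived quantities, which include the yield, the five compositions, glass mass, LOI, totals, are carried in exact precision, precisely as stated by question or answer, from the weighed amounts per 2000 t of glass.
Oxide-by-oxide targets in 2000 t vitreous product:
  SrO: 2.334% × 2000 = 46.68 t
  Al2O3: 24.65% × 2000 = 493.0 t
  TiO2: 34.76% × 2000 = 695.2 t
  CaO: 2.918% × 2000 = 58.36 t
  SiO2: 35.34% × 2000 = 706.8 t
Mass-balance tally per oxide per the reported batch figures, at the basis given (each sum matches its target mass inside rounding margins):
  SrO: 66.99·0.6968 = 46.68 t (target 46.68 t)
  Al2O3: 647.1·0.003000 + 493.0·0.9960 = 493.0 t (target 493.0 t)
  TiO2: 702.2·0.9901 = 695.2 t (target 695.2 t)
  CaO: 121.7·0.4795 = 58.36 t (target 58.36 t)
  SiO2: 121.7·0.5175 + 647.1·0.9950 = 706.8 t (target 706.8 t)
Glass-mass sanity pass: total batch − LOI = 2000 t (per-oxide target masses sum to 2000 t; basis as stated: 2000 t — rounding explains the deltas).
Summing the batch: Σ batch = 2031 t; the LOI term Σ batch·LOI equals 30.89 t; yield, glass over the total, = 98.48%.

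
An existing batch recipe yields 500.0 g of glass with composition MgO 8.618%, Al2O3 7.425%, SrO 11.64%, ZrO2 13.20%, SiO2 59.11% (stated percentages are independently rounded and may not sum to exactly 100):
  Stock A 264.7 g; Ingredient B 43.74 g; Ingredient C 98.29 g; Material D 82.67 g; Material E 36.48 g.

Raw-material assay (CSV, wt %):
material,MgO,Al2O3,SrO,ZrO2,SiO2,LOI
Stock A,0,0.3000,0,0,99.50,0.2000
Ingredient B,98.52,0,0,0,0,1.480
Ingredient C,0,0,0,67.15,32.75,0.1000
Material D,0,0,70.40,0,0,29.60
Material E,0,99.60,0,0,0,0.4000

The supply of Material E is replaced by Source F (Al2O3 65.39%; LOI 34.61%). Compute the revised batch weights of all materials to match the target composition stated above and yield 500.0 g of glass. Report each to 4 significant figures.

Values along the way are displayed rounded to 4 significant digits across the worked steps — all internal work keeps full float precision at all times — a single rounding produces every reported figure. All derived quantities (glass mass, yield, the five compositions, totals, ignition loss) are rebuilt at full float precision using the weight values per 500.0 g of glass as written in problem or answer.
Per-oxide target masses for 500.0 g glass:
  MgO: 8.618% × 500.0 = 43.09 g
  Al2O3: 7.425% × 500.0 = 37.12 g
  SrO: 11.64% × 500.0 = 58.20 g
  ZrO2: 13.20% × 500.0 = 66.00 g
  SiO2: 59.11% × 500.0 = 295.6 g
Oxide-by-oxide audit using the reported weights, against the basis in use (sum by sum, the targets are met exact up to rounding of places):
  MgO: 43.74·0.9852 = 43.09 g (target 43.09 g)
  Al2O3: 264.7·0.003000 + 55.56·0.6539 = 37.12 g (target 37.12 g)
  SrO: 82.67·0.7040 = 58.20 g (target 58.20 g)
  ZrO2: 98.29·0.6715 = 66.00 g (target 66.00 g)
  SiO2: 264.7·0.9950 + 98.29·0.3275 = 295.6 g (target 295.6 g)
Glass-mass closure: total batch − LOI = 500.0 g (targets for the oxides total 500.0 g; the stated basis being 500.0 g — a pure rounding effect).
Batch total: Σ batch = 545.0 g; ignition loss, Σ(batch × LOI) = 44.97 g; yield = glass ÷ total batch = 91.75%.

Revised batch per 500.0 g glass:
  Stock A: 264.7 g
  Ingredient B: 43.74 g
  Ingredient C: 98.29 g
  Material D: 82.67 g
  Source F: 55.56 g
Total batch = 545.0 g; LOI loss = 44.97 g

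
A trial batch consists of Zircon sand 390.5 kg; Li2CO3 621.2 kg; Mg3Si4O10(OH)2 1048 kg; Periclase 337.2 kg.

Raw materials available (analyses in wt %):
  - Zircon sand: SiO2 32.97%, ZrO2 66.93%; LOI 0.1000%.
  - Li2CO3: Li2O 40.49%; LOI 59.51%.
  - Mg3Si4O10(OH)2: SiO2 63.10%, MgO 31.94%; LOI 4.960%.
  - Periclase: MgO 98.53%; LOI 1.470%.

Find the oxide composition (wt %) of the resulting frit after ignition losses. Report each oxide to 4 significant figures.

Glass mass = 1970 kg (batch 2397 − LOI 427.0).
Composition: SiO2 40.11%, Li2O 12.77%, MgO 33.86%, ZrO2 13.27%

Mid-chain values are displayed rounded off to 4 significant figures on the page. All internal work runs at full precision from start to finish. Exactly one rounding goes into each reported result. The derived quantities (LOI, net glass mass, the yield, totals, the four compositions) are recomputed in full float precision using the weight values for 1970 kg of glass as given in the question or the answer.
Delivered oxide masses:
  SiO2: 390.5·0.3297 + 1048·0.6310 = 790.0 kg
  Li2O: 621.2·0.4049 = 251.5 kg
  MgO: 1048·0.3194 + 337.2·0.9853 = 667.0 kg
  ZrO2: 390.5·0.6693 = 261.4 kg
LOI: 390.5·0.001000 + 621.2·0.5951 + 1048·0.04960 + 337.2·0.01470 = 427.0 kg
batch − LOI leaves glass = 2397 − 427.0 = 1970 kg (consistent with Σ oxide mass)
wt % = oxide mass / glass mass × 100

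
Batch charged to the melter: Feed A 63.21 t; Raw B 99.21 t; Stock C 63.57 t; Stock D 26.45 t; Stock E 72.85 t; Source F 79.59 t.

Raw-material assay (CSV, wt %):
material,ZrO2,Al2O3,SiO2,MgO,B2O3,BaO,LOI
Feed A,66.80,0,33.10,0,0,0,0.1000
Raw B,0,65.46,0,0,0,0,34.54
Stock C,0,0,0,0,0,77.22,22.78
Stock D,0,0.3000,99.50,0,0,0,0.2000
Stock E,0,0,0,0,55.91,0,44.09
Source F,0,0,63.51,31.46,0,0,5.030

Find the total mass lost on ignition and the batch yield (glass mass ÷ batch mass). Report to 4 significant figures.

Mid-chain values are displayed (rounded to four significant digits) in the working. The working math carries exact precision through the solve. Every reported value undergoes a single rounding. Derived quantities, which include yield, the six compositions, net glass mass, LOI, totals, are re-derived at full float precision, as quoted within the problem or the answer, from the batch weights per 319.9 t of glass.
Per-material ignition loss:
  Feed A: 63.21 × 0.001000 = 0.06321 t
  Raw B: 99.21 × 0.3454 = 34.27 t
  Stock C: 63.57 × 0.2278 = 14.48 t
  Stock D: 26.45 × 0.002000 = 0.05290 t
  Stock E: 72.85 × 0.4409 = 32.12 t
  Source F: 79.59 × 0.05030 = 4.003 t
Total LOI = 84.99 t
Glass = batch − LOI = 404.9 − 84.99 = 319.9 t

LOI loss = 84.99 t; glass = 319.9 t; yield = 79.01%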